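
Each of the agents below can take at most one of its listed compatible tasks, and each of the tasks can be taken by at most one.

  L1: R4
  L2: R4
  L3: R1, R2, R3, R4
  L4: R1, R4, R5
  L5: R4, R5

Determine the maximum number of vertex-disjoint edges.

Unit-capacity flow: source→left, listed edges, right→sink; max matching = max flow.
Augmenting path L1→R4 (+1); matched 1.
Augmenting path L3→R1 (+1); matched 2.
Augmenting path L4→R5 (+1); matched 3.
Augmenting path L5→R5→L4→R1→L3→R2 (+1); matched 4.
No augmenting path remains; maximum matching = 4.
König certificate: {L3, L4, L5, R4} is a vertex cover of size 4 (every listed pair touches it), so no matching can be larger.

4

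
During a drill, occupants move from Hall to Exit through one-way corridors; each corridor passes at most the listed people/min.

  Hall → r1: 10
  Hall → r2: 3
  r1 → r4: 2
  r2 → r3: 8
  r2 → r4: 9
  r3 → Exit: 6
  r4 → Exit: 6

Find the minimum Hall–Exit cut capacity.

5

Augment Hall→r1→r4→Exit: bottleneck 2, flow now 2.
Augment Hall→r2→r3→Exit: bottleneck 3, flow now 5.
No augmenting path remains; maximum flow = 5.
By max-flow min-cut, the minimum cut capacity equals the max flow.
In the residual graph, reachable from Hall: {Hall, r1}.
Min-cut edges: Hall→r2 (3), r1→r4 (2); capacity 3 + 2 = 5.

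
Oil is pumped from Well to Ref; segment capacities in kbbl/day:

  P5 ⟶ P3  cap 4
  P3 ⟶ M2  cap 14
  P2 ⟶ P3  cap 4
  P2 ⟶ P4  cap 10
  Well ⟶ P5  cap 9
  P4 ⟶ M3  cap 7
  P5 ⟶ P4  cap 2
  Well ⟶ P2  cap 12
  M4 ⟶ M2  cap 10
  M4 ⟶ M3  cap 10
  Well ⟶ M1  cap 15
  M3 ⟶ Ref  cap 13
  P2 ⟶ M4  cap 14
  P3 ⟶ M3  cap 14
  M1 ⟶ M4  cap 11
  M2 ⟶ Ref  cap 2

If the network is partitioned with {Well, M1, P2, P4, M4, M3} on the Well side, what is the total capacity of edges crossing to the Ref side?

Edges leaving {Well, M1, P2, P4, M4, M3}: Well→P5 (9), P2→P3 (4), M4→M2 (10), M3→Ref (13).
Cut capacity = 9 + 4 + 10 + 13 = 36.

36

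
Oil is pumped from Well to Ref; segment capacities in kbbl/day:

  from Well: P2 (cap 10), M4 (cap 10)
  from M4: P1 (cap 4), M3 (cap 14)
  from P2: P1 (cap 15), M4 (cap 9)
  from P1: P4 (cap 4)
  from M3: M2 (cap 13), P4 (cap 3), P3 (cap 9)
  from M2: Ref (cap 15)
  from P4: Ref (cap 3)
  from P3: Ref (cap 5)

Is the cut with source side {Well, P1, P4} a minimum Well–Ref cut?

No — its capacity is 23, but the minimum cut has capacity 17.

Given cut capacity: 10 + 10 + 3 = 23.
Augment Well→M4→P1→P4→Ref: bottleneck 3, flow now 3.
Augment Well→M4→M3→M2→Ref: bottleneck 7, flow now 10.
Augment Well→P2→M4→M3→M2→Ref: bottleneck 6, flow now 16.
Augment Well→P2→M4→M3→P3→Ref: bottleneck 1, flow now 17.
No augmenting path remains; maximum flow = 17.
In the residual graph, reachable from Well: {Well, M4, P2, P1, P4}.
Min-cut edges: M4→M3 (14), P4→Ref (3); capacity 14 + 3 = 17.
Cut capacity 23 exceeds the max flow 17, so it is not minimum.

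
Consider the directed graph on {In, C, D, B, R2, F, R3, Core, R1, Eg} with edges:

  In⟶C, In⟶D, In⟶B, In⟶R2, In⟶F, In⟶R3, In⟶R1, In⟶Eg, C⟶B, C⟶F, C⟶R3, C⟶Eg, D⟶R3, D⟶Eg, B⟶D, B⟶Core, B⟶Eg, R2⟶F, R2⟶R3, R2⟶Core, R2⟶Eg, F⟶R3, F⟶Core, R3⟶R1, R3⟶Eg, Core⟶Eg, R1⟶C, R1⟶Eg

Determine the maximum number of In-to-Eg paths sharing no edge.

8

Assign every edge capacity 1; by Menger, the answer equals the max flow.
Path In→Eg (+1); total 1.
Path In→C→Eg (+1); total 2.
Path In→D→Eg (+1); total 3.
Path In→B→Eg (+1); total 4.
Path In→R2→Eg (+1); total 5.
Path In→R3→Eg (+1); total 6.
Path In→R1→Eg (+1); total 7.
Path In→F→Core→Eg (+1); total 8.
No residual In→Eg path; max flow = 8.
Certifying cut of size 8: {In→B, In→C, In→D, In→Eg, In→F, In→R1, In→R2, In→R3}.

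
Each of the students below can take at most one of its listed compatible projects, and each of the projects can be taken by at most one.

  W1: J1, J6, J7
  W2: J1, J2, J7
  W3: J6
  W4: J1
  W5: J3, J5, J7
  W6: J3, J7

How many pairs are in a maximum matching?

6

Unit-capacity flow: source→left, listed edges, right→sink; max matching = max flow.
Augmenting path W1→J1 (+1); matched 1.
Augmenting path W2→J2 (+1); matched 2.
Augmenting path W3→J6 (+1); matched 3.
Augmenting path W5→J3 (+1); matched 4.
Augmenting path W6→J7 (+1); matched 5.
Augmenting path W4→J1→W1→J7→W6→J3→W5→J5 (+1); matched 6.
No augmenting path remains; maximum matching = 6.
König certificate: {W1, W2, W3, W4, W5, W6} is a vertex cover of size 6 (every listed pair touches it), so no matching can be larger.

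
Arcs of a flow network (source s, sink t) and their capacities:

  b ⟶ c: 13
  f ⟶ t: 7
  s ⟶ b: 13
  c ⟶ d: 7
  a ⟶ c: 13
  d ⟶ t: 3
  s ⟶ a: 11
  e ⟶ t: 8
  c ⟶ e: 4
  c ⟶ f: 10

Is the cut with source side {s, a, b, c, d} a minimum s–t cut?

No — its capacity is 17, but the minimum cut has capacity 14.

Given cut capacity: 4 + 10 + 3 = 17.
Augment s→a→c→d→t: bottleneck 3, flow now 3.
Augment s→a→c→e→t: bottleneck 4, flow now 7.
Augment s→a→c→f→t: bottleneck 4, flow now 11.
Augment s→b→c→f→t: bottleneck 3, flow now 14.
No augmenting path remains; maximum flow = 14.
In the residual graph, reachable from s: {s, a, b, c, d, f}.
Min-cut edges: c→e (4), d→t (3), f→t (7); capacity 4 + 3 + 7 = 14.
Cut capacity 17 exceeds the max flow 14, so it is not minimum.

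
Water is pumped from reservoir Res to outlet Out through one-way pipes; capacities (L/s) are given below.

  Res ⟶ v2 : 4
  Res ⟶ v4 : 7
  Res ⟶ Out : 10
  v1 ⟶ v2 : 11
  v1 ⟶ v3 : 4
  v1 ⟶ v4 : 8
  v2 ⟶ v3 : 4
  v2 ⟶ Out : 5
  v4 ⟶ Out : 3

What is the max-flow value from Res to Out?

Augment Res→Out: bottleneck 10, flow now 10.
Augment Res→v2→Out: bottleneck 4, flow now 14.
Augment Res→v4→Out: bottleneck 3, flow now 17.
No augmenting path remains; maximum flow = 17.
In the residual graph, reachable from Res: {Res, v4}.
Min-cut edges: Res→v2 (4), Res→Out (10), v4→Out (3); capacity 4 + 10 + 3 = 17.
This cut is saturated, so no flow can exceed 17.

17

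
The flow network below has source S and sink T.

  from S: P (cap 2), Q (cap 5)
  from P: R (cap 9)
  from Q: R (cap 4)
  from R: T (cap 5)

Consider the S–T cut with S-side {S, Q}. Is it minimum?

Given cut capacity: 2 + 4 = 6.
Augment S→P→R→T: bottleneck 2, flow now 2.
Augment S→Q→R→T: bottleneck 3, flow now 5.
No augmenting path remains; maximum flow = 5.
In the residual graph, reachable from S: {S, P, Q, R}.
Min-cut edges: R→T (5); capacity 5 = 5.
Cut capacity 6 exceeds the max flow 5, so it is not minimum.

No — its capacity is 6, but the minimum cut has capacity 5.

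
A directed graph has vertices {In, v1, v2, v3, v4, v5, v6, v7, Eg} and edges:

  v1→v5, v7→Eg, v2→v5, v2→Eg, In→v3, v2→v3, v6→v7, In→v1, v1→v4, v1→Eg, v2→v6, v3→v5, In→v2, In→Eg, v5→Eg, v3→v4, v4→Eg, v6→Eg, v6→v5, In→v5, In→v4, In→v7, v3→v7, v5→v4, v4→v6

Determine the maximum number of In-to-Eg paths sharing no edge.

7

Assign every edge capacity 1; by Menger, the answer equals the max flow.
Path In→Eg (+1); total 1.
Path In→v1→Eg (+1); total 2.
Path In→v2→Eg (+1); total 3.
Path In→v4→Eg (+1); total 4.
Path In→v5→Eg (+1); total 5.
Path In→v7→Eg (+1); total 6.
Path In→v3→v4→v6→Eg (+1); total 7.
No residual In→Eg path; max flow = 7.
Certifying cut of size 7: {In→Eg, In→v1, In→v2, In→v3, In→v4, In→v5, In→v7}.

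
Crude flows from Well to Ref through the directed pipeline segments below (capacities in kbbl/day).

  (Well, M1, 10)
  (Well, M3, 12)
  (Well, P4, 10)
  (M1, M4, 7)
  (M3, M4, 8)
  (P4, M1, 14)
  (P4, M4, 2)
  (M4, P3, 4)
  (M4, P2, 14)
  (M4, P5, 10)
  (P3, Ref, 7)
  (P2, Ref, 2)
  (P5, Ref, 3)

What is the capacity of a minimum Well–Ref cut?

9

Augment Well→M1→M4→P3→Ref: bottleneck 4, flow now 4.
Augment Well→M1→M4→P2→Ref: bottleneck 2, flow now 6.
Augment Well→M1→M4→P5→Ref: bottleneck 1, flow now 7.
Augment Well→M3→M4→P5→Ref: bottleneck 2, flow now 9.
No augmenting path remains; maximum flow = 9.
By max-flow min-cut, the minimum cut capacity equals the max flow.
In the residual graph, reachable from Well: {Well, M1, M3, P4, M4, P2, P5}.
Min-cut edges: M4→P3 (4), P2→Ref (2), P5→Ref (3); capacity 4 + 2 + 3 = 9.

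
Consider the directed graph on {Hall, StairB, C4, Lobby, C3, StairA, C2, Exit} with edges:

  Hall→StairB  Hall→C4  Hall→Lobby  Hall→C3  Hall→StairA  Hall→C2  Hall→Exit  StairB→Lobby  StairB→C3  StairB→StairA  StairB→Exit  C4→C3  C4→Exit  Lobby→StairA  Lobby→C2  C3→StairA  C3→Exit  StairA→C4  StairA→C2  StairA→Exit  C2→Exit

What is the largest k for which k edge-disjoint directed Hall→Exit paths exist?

Assign every edge capacity 1; by Menger, the answer equals the max flow.
Path Hall→Exit (+1); total 1.
Path Hall→StairB→Exit (+1); total 2.
Path Hall→C4→Exit (+1); total 3.
Path Hall→C3→Exit (+1); total 4.
Path Hall→StairA→Exit (+1); total 5.
Path Hall→C2→Exit (+1); total 6.
No residual Hall→Exit path; max flow = 6.
Certifying cut of size 6: {C2→Exit, C3→Exit, C4→Exit, Hall→Exit, Hall→StairB, StairA→Exit}.

6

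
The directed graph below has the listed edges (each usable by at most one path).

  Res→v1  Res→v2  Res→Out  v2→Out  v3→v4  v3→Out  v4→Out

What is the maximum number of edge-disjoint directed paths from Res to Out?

Assign every edge capacity 1; by Menger, the answer equals the max flow.
Path Res→Out (+1); total 1.
Path Res→v2→Out (+1); total 2.
No residual Res→Out path; max flow = 2.
Certifying cut of size 2: {Res→Out, Res→v2}.

2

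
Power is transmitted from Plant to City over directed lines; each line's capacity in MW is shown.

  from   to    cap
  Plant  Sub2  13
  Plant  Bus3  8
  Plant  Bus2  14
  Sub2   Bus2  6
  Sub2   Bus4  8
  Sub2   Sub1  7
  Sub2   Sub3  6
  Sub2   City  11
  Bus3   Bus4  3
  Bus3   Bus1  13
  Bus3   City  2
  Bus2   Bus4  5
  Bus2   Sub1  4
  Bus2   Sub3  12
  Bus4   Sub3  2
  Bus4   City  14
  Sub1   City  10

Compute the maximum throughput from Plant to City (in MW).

27

Augment Plant→Sub2→City: bottleneck 11, flow now 11.
Augment Plant→Bus3→City: bottleneck 2, flow now 13.
Augment Plant→Sub2→Bus4→City: bottleneck 2, flow now 15.
Augment Plant→Bus3→Bus4→City: bottleneck 3, flow now 18.
Augment Plant→Bus2→Bus4→City: bottleneck 5, flow now 23.
Augment Plant→Bus2→Sub1→City: bottleneck 4, flow now 27.
No augmenting path remains; maximum flow = 27.
In the residual graph, reachable from Plant: {Plant, Bus3, Bus2, Bus1, Sub3}.
Min-cut edges: Plant→Sub2 (13), Bus3→Bus4 (3), Bus3→City (2), Bus2→Bus4 (5), Bus2→Sub1 (4); capacity 13 + 3 + 2 + 5 + 4 = 27.
This cut is saturated, so no flow can exceed 27.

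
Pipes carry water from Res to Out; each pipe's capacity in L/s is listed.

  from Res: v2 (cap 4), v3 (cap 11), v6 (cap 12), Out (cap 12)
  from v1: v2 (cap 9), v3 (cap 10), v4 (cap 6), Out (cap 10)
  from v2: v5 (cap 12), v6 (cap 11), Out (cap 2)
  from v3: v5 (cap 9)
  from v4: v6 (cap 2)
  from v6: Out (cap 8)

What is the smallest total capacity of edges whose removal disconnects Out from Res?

22

Augment Res→Out: bottleneck 12, flow now 12.
Augment Res→v2→Out: bottleneck 2, flow now 14.
Augment Res→v6→Out: bottleneck 8, flow now 22.
No augmenting path remains; maximum flow = 22.
By max-flow min-cut, the minimum cut capacity equals the max flow.
In the residual graph, reachable from Res: {Res, v2, v3, v5, v6}.
Min-cut edges: Res→Out (12), v2→Out (2), v6→Out (8); capacity 12 + 2 + 8 = 22.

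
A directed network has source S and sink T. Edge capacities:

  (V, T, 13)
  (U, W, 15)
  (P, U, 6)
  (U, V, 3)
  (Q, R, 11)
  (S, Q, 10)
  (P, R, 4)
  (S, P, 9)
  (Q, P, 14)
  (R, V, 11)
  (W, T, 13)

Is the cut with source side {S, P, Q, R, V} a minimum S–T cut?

Given cut capacity: 6 + 13 = 19.
Augment S→P→R→V→T: bottleneck 4, flow now 4.
Augment S→P→U→V→T: bottleneck 3, flow now 7.
Augment S→P→U→W→T: bottleneck 2, flow now 9.
Augment S→Q→R→V→T: bottleneck 6, flow now 15.
Augment S→Q→P→U→W→T: bottleneck 1, flow now 16.
Augment S→Q→R→V→U→W→T: bottleneck 1, flow now 17. (uses reverse residual edge)
No augmenting path remains; maximum flow = 17.
In the residual graph, reachable from S: {S, P, Q, R}.
Min-cut edges: P→U (6), R→V (11); capacity 6 + 11 = 17.
Cut capacity 19 exceeds the max flow 17, so it is not minimum.

No — its capacity is 19, but the minimum cut has capacity 17.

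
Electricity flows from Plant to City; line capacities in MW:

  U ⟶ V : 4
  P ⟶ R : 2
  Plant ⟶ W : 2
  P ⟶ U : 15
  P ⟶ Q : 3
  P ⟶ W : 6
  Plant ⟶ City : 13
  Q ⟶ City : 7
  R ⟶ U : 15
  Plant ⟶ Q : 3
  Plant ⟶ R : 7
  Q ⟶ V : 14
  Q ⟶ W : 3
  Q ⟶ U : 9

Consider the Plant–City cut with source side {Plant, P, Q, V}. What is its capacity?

Edges leaving {Plant, P, Q, V}: Plant→R (7), Plant→W (2), Plant→City (13), P→R (2), P→U (15), P→W (6), Q→U (9), Q→W (3), Q→City (7).
Cut capacity = 7 + 2 + 13 + 2 + 15 + 6 + 9 + 3 + 7 = 64.

64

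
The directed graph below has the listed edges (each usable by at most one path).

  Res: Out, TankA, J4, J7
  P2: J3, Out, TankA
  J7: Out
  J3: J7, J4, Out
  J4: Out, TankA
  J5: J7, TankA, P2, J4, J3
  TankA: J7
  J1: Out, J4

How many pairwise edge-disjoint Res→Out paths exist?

3

Assign every edge capacity 1; by Menger, the answer equals the max flow.
Path Res→Out (+1); total 1.
Path Res→J4→Out (+1); total 2.
Path Res→J7→Out (+1); total 3.
No residual Res→Out path; max flow = 3.
Certifying cut of size 3: {J7→Out, Res→J4, Res→Out}.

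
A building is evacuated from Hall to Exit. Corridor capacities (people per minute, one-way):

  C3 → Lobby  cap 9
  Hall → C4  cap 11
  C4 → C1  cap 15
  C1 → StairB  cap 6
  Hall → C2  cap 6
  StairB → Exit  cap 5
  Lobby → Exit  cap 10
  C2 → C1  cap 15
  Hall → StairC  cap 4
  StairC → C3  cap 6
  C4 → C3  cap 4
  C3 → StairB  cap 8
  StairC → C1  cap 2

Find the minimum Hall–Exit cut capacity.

Augment Hall→StairC→C1→StairB→Exit: bottleneck 2, flow now 2.
Augment Hall→StairC→C3→Lobby→Exit: bottleneck 2, flow now 4.
Augment Hall→C2→C1→StairB→Exit: bottleneck 3, flow now 7.
Augment Hall→C4→C3→Lobby→Exit: bottleneck 4, flow now 11.
Augment Hall→C2→C1→StairC→C3→Lobby→Exit: bottleneck 2, flow now 13. (uses reverse residual edge)
No augmenting path remains; maximum flow = 13.
By max-flow min-cut, the minimum cut capacity equals the max flow.
In the residual graph, reachable from Hall: {Hall, C2, C4, C1, StairB}.
Min-cut edges: Hall→StairC (4), C4→C3 (4), StairB→Exit (5); capacity 4 + 4 + 5 = 13.

13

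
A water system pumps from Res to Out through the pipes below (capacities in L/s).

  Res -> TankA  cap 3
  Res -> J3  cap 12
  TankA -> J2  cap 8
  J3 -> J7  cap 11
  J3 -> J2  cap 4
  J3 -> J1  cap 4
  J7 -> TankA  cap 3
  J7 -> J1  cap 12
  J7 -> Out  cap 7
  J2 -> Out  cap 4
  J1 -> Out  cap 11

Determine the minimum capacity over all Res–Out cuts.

15

Augment Res→TankA→J2→Out: bottleneck 3, flow now 3.
Augment Res→J3→J7→Out: bottleneck 7, flow now 10.
Augment Res→J3→J2→Out: bottleneck 1, flow now 11.
Augment Res→J3→J1→Out: bottleneck 4, flow now 15.
No augmenting path remains; maximum flow = 15.
By max-flow min-cut, the minimum cut capacity equals the max flow.
In the residual graph, reachable from Res: {Res}.
Min-cut edges: Res→TankA (3), Res→J3 (12); capacity 3 + 12 = 15.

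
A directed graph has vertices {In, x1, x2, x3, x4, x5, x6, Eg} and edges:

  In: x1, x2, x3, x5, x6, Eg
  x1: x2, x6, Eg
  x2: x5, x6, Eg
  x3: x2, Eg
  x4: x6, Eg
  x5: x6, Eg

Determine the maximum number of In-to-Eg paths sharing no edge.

Assign every edge capacity 1; by Menger, the answer equals the max flow.
Path In→Eg (+1); total 1.
Path In→x1→Eg (+1); total 2.
Path In→x2→Eg (+1); total 3.
Path In→x3→Eg (+1); total 4.
Path In→x5→Eg (+1); total 5.
No residual In→Eg path; max flow = 5.
Certifying cut of size 5: {In→Eg, In→x1, In→x2, In→x3, In→x5}.

5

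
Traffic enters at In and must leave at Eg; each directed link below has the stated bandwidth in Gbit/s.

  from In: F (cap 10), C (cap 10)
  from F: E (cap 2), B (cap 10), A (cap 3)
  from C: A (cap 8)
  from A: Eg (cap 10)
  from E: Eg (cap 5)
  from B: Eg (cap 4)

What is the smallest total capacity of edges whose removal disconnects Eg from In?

16

Augment In→F→A→Eg: bottleneck 3, flow now 3.
Augment In→F→E→Eg: bottleneck 2, flow now 5.
Augment In→F→B→Eg: bottleneck 4, flow now 9.
Augment In→C→A→Eg: bottleneck 7, flow now 16.
No augmenting path remains; maximum flow = 16.
By max-flow min-cut, the minimum cut capacity equals the max flow.
In the residual graph, reachable from In: {In, F, C, A, B}.
Min-cut edges: F→E (2), A→Eg (10), B→Eg (4); capacity 2 + 10 + 4 = 16.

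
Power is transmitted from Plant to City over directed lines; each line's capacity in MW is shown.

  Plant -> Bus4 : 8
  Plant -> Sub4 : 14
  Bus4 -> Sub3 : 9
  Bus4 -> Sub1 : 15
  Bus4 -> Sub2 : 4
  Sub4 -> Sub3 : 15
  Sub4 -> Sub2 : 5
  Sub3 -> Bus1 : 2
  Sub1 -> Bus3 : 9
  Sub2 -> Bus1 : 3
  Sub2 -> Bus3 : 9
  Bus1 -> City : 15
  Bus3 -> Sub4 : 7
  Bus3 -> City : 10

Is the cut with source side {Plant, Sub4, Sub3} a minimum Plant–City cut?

Given cut capacity: 8 + 5 + 2 = 15.
Augment Plant→Bus4→Sub3→Bus1→City: bottleneck 2, flow now 2.
Augment Plant→Bus4→Sub1→Bus3→City: bottleneck 6, flow now 8.
Augment Plant→Sub4→Sub2→Bus1→City: bottleneck 3, flow now 11.
Augment Plant→Sub4→Sub2→Bus3→City: bottleneck 2, flow now 13.
Augment Plant→Sub4→Sub3→Bus4→Sub1→Bus3→City: bottleneck 2, flow now 15. (uses reverse residual edge)
No augmenting path remains; maximum flow = 15.
Cut capacity 15 equals the max flow, so it is a minimum cut.

Yes — it is a minimum cut (capacity 15).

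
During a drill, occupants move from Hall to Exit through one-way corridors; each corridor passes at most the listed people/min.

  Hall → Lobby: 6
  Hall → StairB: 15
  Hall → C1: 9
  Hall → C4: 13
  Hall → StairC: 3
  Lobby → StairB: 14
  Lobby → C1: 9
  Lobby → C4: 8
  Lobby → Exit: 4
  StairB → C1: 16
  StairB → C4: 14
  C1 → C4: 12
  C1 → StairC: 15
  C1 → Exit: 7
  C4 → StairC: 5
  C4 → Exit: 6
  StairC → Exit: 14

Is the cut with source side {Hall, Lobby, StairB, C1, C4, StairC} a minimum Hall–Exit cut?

Given cut capacity: 4 + 7 + 6 + 14 = 31.
Augment Hall→Lobby→Exit: bottleneck 4, flow now 4.
Augment Hall→C1→Exit: bottleneck 7, flow now 11.
Augment Hall→C4→Exit: bottleneck 6, flow now 17.
Augment Hall→StairC→Exit: bottleneck 3, flow now 20.
Augment Hall→C1→StairC→Exit: bottleneck 2, flow now 22.
Augment Hall→C4→StairC→Exit: bottleneck 5, flow now 27.
Augment Hall→Lobby→C1→StairC→Exit: bottleneck 2, flow now 29.
Augment Hall→StairB→C1→StairC→Exit: bottleneck 2, flow now 31.
No augmenting path remains; maximum flow = 31.
Cut capacity 31 equals the max flow, so it is a minimum cut.

Yes — it is a minimum cut (capacity 31).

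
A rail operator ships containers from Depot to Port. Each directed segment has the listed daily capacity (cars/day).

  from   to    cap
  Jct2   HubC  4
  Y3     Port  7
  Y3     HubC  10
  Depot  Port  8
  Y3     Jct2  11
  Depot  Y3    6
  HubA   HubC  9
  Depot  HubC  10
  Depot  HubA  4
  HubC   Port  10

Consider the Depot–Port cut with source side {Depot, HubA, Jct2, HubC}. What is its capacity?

Edges leaving {Depot, HubA, Jct2, HubC}: Depot→Y3 (6), Depot→Port (8), HubC→Port (10).
Cut capacity = 6 + 8 + 10 = 24.

24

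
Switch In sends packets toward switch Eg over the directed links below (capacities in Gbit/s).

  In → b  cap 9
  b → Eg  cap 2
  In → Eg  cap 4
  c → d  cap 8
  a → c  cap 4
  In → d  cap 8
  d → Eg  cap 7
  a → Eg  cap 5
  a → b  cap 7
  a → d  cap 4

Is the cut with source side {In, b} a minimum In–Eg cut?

Given cut capacity: 8 + 4 + 2 = 14.
Augment In→Eg: bottleneck 4, flow now 4.
Augment In→b→Eg: bottleneck 2, flow now 6.
Augment In→d→Eg: bottleneck 7, flow now 13.
No augmenting path remains; maximum flow = 13.
In the residual graph, reachable from In: {In, b, d}.
Min-cut edges: In→Eg (4), b→Eg (2), d→Eg (7); capacity 4 + 2 + 7 = 13.
Cut capacity 14 exceeds the max flow 13, so it is not minimum.

No — its capacity is 14, but the minimum cut has capacity 13.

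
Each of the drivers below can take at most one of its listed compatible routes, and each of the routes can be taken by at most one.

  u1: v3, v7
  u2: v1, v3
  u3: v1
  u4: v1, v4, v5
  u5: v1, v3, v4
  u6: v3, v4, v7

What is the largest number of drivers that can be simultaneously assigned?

5

Unit-capacity flow: source→left, listed edges, right→sink; max matching = max flow.
Augmenting path u1→v3 (+1); matched 1.
Augmenting path u2→v1 (+1); matched 2.
Augmenting path u4→v4 (+1); matched 3.
Augmenting path u6→v7 (+1); matched 4.
Augmenting path u5→v4→u4→v5 (+1); matched 5.
No augmenting path remains; maximum matching = 5.
König certificate: {u4, v1, v3, v4, v7} is a vertex cover of size 5 (every listed pair touches it), so no matching can be larger.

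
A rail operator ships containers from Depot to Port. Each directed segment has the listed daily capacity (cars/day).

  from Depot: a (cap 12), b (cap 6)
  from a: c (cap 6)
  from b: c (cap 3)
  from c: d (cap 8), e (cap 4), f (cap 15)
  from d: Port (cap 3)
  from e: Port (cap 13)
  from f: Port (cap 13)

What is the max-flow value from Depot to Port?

Augment Depot→a→c→d→Port: bottleneck 3, flow now 3.
Augment Depot→a→c→e→Port: bottleneck 3, flow now 6.
Augment Depot→b→c→e→Port: bottleneck 1, flow now 7.
Augment Depot→b→c→f→Port: bottleneck 2, flow now 9.
No augmenting path remains; maximum flow = 9.
In the residual graph, reachable from Depot: {Depot, a, b}.
Min-cut edges: a→c (6), b→c (3); capacity 6 + 3 = 9.
This cut is saturated, so no flow can exceed 9.

9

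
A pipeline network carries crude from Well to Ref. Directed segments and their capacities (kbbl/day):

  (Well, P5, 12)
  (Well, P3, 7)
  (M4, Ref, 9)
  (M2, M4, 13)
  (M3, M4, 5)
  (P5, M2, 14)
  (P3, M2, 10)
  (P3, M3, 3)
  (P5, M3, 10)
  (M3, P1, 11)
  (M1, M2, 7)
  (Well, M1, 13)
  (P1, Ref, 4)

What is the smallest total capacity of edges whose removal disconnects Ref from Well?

13

Augment Well→P5→M3→M4→Ref: bottleneck 5, flow now 5.
Augment Well→P5→M3→P1→Ref: bottleneck 4, flow now 9.
Augment Well→P5→M2→M4→Ref: bottleneck 3, flow now 12.
Augment Well→M1→M2→M4→Ref: bottleneck 1, flow now 13.
No augmenting path remains; maximum flow = 13.
By max-flow min-cut, the minimum cut capacity equals the max flow.
In the residual graph, reachable from Well: {Well, P5, M1, P3, M3, M2, M4, P1}.
Min-cut edges: M4→Ref (9), P1→Ref (4); capacity 9 + 4 = 13.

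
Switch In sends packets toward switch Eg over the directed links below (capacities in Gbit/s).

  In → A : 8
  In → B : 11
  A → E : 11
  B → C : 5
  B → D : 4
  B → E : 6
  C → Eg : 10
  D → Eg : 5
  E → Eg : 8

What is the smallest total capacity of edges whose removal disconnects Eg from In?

Augment In→A→E→Eg: bottleneck 8, flow now 8.
Augment In→B→C→Eg: bottleneck 5, flow now 13.
Augment In→B→D→Eg: bottleneck 4, flow now 17.
No augmenting path remains; maximum flow = 17.
By max-flow min-cut, the minimum cut capacity equals the max flow.
In the residual graph, reachable from In: {In, A, B, E}.
Min-cut edges: B→C (5), B→D (4), E→Eg (8); capacity 5 + 4 + 8 = 17.

17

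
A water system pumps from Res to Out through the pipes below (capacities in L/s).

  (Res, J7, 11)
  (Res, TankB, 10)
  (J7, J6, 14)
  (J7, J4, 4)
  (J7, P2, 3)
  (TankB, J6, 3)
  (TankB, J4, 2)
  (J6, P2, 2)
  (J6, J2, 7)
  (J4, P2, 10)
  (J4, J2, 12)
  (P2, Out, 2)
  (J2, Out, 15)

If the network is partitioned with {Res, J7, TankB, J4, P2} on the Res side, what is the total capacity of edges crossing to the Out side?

31

Edges leaving {Res, J7, TankB, J4, P2}: J7→J6 (14), TankB→J6 (3), J4→J2 (12), P2→Out (2).
Cut capacity = 14 + 3 + 12 + 2 = 31.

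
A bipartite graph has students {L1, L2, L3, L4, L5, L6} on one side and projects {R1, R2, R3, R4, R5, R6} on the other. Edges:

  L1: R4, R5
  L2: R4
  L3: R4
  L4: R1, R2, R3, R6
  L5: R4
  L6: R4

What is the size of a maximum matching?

3

Unit-capacity flow: source→left, listed edges, right→sink; max matching = max flow.
Augmenting path L1→R4 (+1); matched 1.
Augmenting path L4→R1 (+1); matched 2.
Augmenting path L2→R4→L1→R5 (+1); matched 3.
No augmenting path remains; maximum matching = 3.
König certificate: {L1, L4, R4} is a vertex cover of size 3 (every listed pair touches it), so no matching can be larger.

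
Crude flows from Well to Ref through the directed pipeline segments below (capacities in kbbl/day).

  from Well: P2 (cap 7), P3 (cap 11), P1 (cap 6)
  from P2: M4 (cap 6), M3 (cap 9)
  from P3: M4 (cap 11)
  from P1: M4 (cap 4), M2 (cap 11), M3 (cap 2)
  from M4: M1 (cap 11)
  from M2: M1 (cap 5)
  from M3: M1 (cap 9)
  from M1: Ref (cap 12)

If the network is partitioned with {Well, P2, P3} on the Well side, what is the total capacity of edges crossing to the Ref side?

Edges leaving {Well, P2, P3}: Well→P1 (6), P2→M4 (6), P2→M3 (9), P3→M4 (11).
Cut capacity = 6 + 6 + 9 + 11 = 32.

32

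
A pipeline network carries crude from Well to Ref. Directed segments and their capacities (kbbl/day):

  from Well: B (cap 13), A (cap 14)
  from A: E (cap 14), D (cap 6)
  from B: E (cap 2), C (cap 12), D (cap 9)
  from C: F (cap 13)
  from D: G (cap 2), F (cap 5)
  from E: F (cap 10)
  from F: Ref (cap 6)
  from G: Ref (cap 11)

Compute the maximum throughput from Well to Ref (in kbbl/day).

Augment Well→A→D→F→Ref: bottleneck 5, flow now 5.
Augment Well→A→D→G→Ref: bottleneck 1, flow now 6.
Augment Well→A→E→F→Ref: bottleneck 1, flow now 7.
Augment Well→B→D→G→Ref: bottleneck 1, flow now 8.
No augmenting path remains; maximum flow = 8.
In the residual graph, reachable from Well: {Well, A, B, C, D, E, F}.
Min-cut edges: D→G (2), F→Ref (6); capacity 2 + 6 = 8.
This cut is saturated, so no flow can exceed 8.

8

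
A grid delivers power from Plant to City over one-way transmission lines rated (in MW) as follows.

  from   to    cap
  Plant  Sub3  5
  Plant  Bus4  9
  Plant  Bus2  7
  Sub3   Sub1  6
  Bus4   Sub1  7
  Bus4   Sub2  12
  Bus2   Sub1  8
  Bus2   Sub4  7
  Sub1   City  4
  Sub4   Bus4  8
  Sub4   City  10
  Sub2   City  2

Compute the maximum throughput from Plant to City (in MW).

Augment Plant→Sub3→Sub1→City: bottleneck 4, flow now 4.
Augment Plant→Bus4→Sub2→City: bottleneck 2, flow now 6.
Augment Plant→Bus2→Sub4→City: bottleneck 7, flow now 13.
No augmenting path remains; maximum flow = 13.
In the residual graph, reachable from Plant: {Plant, Sub3, Bus4, Sub1, Sub2}.
Min-cut edges: Plant→Bus2 (7), Sub1→City (4), Sub2→City (2); capacity 7 + 4 + 2 = 13.
This cut is saturated, so no flow can exceed 13.

13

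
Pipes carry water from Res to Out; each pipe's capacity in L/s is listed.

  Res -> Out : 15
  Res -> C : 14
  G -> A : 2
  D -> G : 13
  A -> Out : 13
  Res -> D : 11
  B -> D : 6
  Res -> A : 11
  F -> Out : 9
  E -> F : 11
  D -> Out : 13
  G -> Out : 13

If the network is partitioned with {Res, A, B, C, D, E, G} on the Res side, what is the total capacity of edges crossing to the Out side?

65

Edges leaving {Res, A, B, C, D, E, G}: Res→Out (15), A→Out (13), D→Out (13), E→F (11), G→Out (13).
Cut capacity = 15 + 13 + 13 + 11 + 13 = 65.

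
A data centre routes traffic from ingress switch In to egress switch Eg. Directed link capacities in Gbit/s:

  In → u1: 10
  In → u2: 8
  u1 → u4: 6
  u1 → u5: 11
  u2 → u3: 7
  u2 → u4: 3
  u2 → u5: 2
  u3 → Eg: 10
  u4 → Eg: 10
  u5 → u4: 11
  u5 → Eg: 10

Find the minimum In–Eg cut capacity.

18

Augment In→u1→u4→Eg: bottleneck 6, flow now 6.
Augment In→u1→u5→Eg: bottleneck 4, flow now 10.
Augment In→u2→u3→Eg: bottleneck 7, flow now 17.
Augment In→u2→u4→Eg: bottleneck 1, flow now 18.
No augmenting path remains; maximum flow = 18.
By max-flow min-cut, the minimum cut capacity equals the max flow.
In the residual graph, reachable from In: {In}.
Min-cut edges: In→u1 (10), In→u2 (8); capacity 10 + 8 = 18.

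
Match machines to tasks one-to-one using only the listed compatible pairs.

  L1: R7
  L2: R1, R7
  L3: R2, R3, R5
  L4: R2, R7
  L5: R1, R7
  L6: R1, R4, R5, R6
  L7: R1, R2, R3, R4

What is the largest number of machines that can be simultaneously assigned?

6

Unit-capacity flow: source→left, listed edges, right→sink; max matching = max flow.
Augmenting path L1→R7 (+1); matched 1.
Augmenting path L2→R1 (+1); matched 2.
Augmenting path L3→R2 (+1); matched 3.
Augmenting path L6→R4 (+1); matched 4.
Augmenting path L7→R3 (+1); matched 5.
Augmenting path L4→R2→L3→R5 (+1); matched 6.
No augmenting path remains; maximum matching = 6.
König certificate: {L3, L4, L6, L7, R1, R7} is a vertex cover of size 6 (every listed pair touches it), so no matching can be larger.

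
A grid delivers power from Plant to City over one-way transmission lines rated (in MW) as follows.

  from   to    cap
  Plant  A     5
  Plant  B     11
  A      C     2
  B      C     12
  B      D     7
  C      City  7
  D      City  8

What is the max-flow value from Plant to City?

Augment Plant→A→C→City: bottleneck 2, flow now 2.
Augment Plant→B→C→City: bottleneck 5, flow now 7.
Augment Plant→B→D→City: bottleneck 6, flow now 13.
No augmenting path remains; maximum flow = 13.
In the residual graph, reachable from Plant: {Plant, A}.
Min-cut edges: Plant→B (11), A→C (2); capacity 11 + 2 = 13.
This cut is saturated, so no flow can exceed 13.

13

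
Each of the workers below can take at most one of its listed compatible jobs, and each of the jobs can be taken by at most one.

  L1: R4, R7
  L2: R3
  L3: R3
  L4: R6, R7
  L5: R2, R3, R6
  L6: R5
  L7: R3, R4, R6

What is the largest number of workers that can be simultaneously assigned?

Unit-capacity flow: source→left, listed edges, right→sink; max matching = max flow.
Augmenting path L1→R4 (+1); matched 1.
Augmenting path L2→R3 (+1); matched 2.
Augmenting path L4→R6 (+1); matched 3.
Augmenting path L5→R2 (+1); matched 4.
Augmenting path L6→R5 (+1); matched 5.
Augmenting path L7→R4→L1→R7 (+1); matched 6.
No augmenting path remains; maximum matching = 6.
König certificate: {L1, L4, L5, L6, L7, R3} is a vertex cover of size 6 (every listed pair touches it), so no matching can be larger.

6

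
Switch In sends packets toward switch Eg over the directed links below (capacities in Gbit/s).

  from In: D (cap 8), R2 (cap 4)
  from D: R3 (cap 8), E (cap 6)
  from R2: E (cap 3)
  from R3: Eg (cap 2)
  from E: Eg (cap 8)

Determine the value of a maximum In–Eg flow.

10

Augment In→D→R3→Eg: bottleneck 2, flow now 2.
Augment In→D→E→Eg: bottleneck 6, flow now 8.
Augment In→R2→E→Eg: bottleneck 2, flow now 10.
No augmenting path remains; maximum flow = 10.
In the residual graph, reachable from In: {In, D, R2, R3, E}.
Min-cut edges: R3→Eg (2), E→Eg (8); capacity 2 + 8 = 10.
This cut is saturated, so no flow can exceed 10.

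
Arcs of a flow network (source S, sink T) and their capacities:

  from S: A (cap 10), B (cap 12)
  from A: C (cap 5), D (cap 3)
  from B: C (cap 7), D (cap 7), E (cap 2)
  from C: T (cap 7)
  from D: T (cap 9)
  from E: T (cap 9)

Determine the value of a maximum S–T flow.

Augment S→A→C→T: bottleneck 5, flow now 5.
Augment S→A→D→T: bottleneck 3, flow now 8.
Augment S→B→C→T: bottleneck 2, flow now 10.
Augment S→B→D→T: bottleneck 6, flow now 16.
Augment S→B→E→T: bottleneck 2, flow now 18.
No augmenting path remains; maximum flow = 18.
In the residual graph, reachable from S: {S, A, B, C, D}.
Min-cut edges: B→E (2), C→T (7), D→T (9); capacity 2 + 7 + 9 = 18.
This cut is saturated, so no flow can exceed 18.

18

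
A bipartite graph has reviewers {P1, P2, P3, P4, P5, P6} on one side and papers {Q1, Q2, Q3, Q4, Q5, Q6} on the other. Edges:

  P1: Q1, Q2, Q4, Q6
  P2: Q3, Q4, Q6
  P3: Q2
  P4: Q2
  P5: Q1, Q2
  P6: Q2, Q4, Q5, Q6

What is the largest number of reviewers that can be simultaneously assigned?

Unit-capacity flow: source→left, listed edges, right→sink; max matching = max flow.
Augmenting path P1→Q1 (+1); matched 1.
Augmenting path P2→Q3 (+1); matched 2.
Augmenting path P3→Q2 (+1); matched 3.
Augmenting path P6→Q4 (+1); matched 4.
Augmenting path P5→Q1→P1→Q6 (+1); matched 5.
No augmenting path remains; maximum matching = 5.
König certificate: {P1, P2, P5, P6, Q2} is a vertex cover of size 5 (every listed pair touches it), so no matching can be larger.

5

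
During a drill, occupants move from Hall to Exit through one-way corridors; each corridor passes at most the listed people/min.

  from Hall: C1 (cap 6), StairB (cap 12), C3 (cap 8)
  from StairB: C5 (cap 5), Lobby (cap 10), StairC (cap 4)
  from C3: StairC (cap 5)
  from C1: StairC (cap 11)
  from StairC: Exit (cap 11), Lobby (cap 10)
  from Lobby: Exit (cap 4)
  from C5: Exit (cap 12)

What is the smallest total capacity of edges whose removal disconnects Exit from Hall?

20

Augment Hall→StairB→StairC→Exit: bottleneck 4, flow now 4.
Augment Hall→StairB→Lobby→Exit: bottleneck 4, flow now 8.
Augment Hall→StairB→C5→Exit: bottleneck 4, flow now 12.
Augment Hall→C3→StairC→Exit: bottleneck 5, flow now 17.
Augment Hall→C1→StairC→Exit: bottleneck 2, flow now 19.
Augment Hall→C1→StairC→StairB→C5→Exit: bottleneck 1, flow now 20. (uses reverse residual edge)
No augmenting path remains; maximum flow = 20.
By max-flow min-cut, the minimum cut capacity equals the max flow.
In the residual graph, reachable from Hall: {Hall, StairB, C3, C1, StairC, Lobby}.
Min-cut edges: StairB→C5 (5), StairC→Exit (11), Lobby→Exit (4); capacity 5 + 11 + 4 = 20.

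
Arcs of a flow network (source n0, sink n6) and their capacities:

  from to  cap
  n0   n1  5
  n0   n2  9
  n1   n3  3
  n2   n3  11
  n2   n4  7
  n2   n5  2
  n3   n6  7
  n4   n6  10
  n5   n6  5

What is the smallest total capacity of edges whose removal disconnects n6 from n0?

Augment n0→n1→n3→n6: bottleneck 3, flow now 3.
Augment n0→n2→n3→n6: bottleneck 4, flow now 7.
Augment n0→n2→n4→n6: bottleneck 5, flow now 12.
No augmenting path remains; maximum flow = 12.
By max-flow min-cut, the minimum cut capacity equals the max flow.
In the residual graph, reachable from n0: {n0, n1}.
Min-cut edges: n0→n2 (9), n1→n3 (3); capacity 9 + 3 = 12.

12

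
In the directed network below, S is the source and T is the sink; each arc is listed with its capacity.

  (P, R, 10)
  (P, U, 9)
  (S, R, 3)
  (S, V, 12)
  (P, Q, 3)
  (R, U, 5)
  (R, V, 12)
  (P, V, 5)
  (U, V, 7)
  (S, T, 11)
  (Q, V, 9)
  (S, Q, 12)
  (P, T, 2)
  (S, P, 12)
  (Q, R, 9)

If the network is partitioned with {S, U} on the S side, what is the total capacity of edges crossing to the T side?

57

Edges leaving {S, U}: S→P (12), S→Q (12), S→R (3), S→V (12), S→T (11), U→V (7).
Cut capacity = 12 + 12 + 3 + 12 + 11 + 7 = 57.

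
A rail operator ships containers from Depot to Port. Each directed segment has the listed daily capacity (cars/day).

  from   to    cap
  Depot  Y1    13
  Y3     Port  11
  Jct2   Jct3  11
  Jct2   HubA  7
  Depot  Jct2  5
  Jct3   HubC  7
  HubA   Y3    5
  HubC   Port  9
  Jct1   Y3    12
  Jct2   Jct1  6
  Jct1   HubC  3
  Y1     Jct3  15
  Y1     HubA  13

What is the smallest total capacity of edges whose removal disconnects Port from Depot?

Augment Depot→Jct2→HubA→Y3→Port: bottleneck 5, flow now 5.
Augment Depot→Y1→Jct3→HubC→Port: bottleneck 7, flow now 12.
Augment Depot→Y1→HubA→Jct2→Jct1→HubC→Port: bottleneck 2, flow now 14. (uses reverse residual edge)
Augment Depot→Y1→HubA→Jct2→Jct1→Y3→Port: bottleneck 3, flow now 17. (uses reverse residual edge)
No augmenting path remains; maximum flow = 17.
By max-flow min-cut, the minimum cut capacity equals the max flow.
In the residual graph, reachable from Depot: {Depot, Y1, HubA, Jct3}.
Min-cut edges: Depot→Jct2 (5), HubA→Y3 (5), Jct3→HubC (7); capacity 5 + 5 + 7 = 17.

17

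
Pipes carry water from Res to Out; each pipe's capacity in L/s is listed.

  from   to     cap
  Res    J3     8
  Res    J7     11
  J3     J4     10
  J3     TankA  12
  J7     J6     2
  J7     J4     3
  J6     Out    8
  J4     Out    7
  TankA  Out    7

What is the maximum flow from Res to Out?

13

Augment Res→J3→J4→Out: bottleneck 7, flow now 7.
Augment Res→J3→TankA→Out: bottleneck 1, flow now 8.
Augment Res→J7→J6→Out: bottleneck 2, flow now 10.
Augment Res→J7→J4→J3→TankA→Out: bottleneck 3, flow now 13. (uses reverse residual edge)
No augmenting path remains; maximum flow = 13.
In the residual graph, reachable from Res: {Res, J7}.
Min-cut edges: Res→J3 (8), J7→J6 (2), J7→J4 (3); capacity 8 + 2 + 3 = 13.
This cut is saturated, so no flow can exceed 13.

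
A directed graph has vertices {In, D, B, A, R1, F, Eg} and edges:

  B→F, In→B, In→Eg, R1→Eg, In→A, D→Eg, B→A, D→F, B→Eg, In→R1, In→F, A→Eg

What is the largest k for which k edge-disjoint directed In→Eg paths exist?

4

Assign every edge capacity 1; by Menger, the answer equals the max flow.
Path In→Eg (+1); total 1.
Path In→B→Eg (+1); total 2.
Path In→A→Eg (+1); total 3.
Path In→R1→Eg (+1); total 4.
No residual In→Eg path; max flow = 4.
Certifying cut of size 4: {In→A, In→B, In→Eg, In→R1}.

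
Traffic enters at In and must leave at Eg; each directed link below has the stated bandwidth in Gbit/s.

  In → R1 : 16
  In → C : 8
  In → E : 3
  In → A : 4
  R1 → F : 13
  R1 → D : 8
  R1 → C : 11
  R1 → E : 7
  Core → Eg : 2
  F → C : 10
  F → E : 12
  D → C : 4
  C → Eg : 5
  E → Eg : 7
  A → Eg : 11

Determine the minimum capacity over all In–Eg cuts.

Augment In→C→Eg: bottleneck 5, flow now 5.
Augment In→E→Eg: bottleneck 3, flow now 8.
Augment In→A→Eg: bottleneck 4, flow now 12.
Augment In→R1→E→Eg: bottleneck 4, flow now 16.
No augmenting path remains; maximum flow = 16.
By max-flow min-cut, the minimum cut capacity equals the max flow.
In the residual graph, reachable from In: {In, R1, F, D, C, E}.
Min-cut edges: In→A (4), C→Eg (5), E→Eg (7); capacity 4 + 5 + 7 = 16.

16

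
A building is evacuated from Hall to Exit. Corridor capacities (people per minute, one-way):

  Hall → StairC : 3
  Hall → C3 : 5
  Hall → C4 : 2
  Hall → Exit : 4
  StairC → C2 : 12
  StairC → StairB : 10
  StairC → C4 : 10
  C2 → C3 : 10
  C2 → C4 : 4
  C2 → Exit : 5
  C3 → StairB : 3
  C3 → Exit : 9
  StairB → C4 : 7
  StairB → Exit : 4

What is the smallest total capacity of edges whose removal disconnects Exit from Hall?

12

Augment Hall→Exit: bottleneck 4, flow now 4.
Augment Hall→C3→Exit: bottleneck 5, flow now 9.
Augment Hall→StairC→C2→Exit: bottleneck 3, flow now 12.
No augmenting path remains; maximum flow = 12.
By max-flow min-cut, the minimum cut capacity equals the max flow.
In the residual graph, reachable from Hall: {Hall, C4}.
Min-cut edges: Hall→StairC (3), Hall→C3 (5), Hall→Exit (4); capacity 3 + 5 + 4 = 12.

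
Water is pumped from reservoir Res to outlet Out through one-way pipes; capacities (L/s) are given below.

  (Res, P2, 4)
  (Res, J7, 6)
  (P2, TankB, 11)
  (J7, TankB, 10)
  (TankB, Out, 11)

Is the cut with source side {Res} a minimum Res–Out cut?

Given cut capacity: 4 + 6 = 10.
Augment Res→P2→TankB→Out: bottleneck 4, flow now 4.
Augment Res→J7→TankB→Out: bottleneck 6, flow now 10.
No augmenting path remains; maximum flow = 10.
Cut capacity 10 equals the max flow, so it is a minimum cut.

Yes — it is a minimum cut (capacity 10).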